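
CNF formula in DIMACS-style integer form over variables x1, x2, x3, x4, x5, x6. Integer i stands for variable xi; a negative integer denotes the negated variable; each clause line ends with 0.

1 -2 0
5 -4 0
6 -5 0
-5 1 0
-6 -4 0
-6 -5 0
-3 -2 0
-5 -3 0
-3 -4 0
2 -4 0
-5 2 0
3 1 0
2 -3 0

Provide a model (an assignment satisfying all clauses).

x1=True, x2=False, x3=False, x4=False, x5=False, x6=False

x1 occurs only positively in the remaining clauses — set x1 = True.
x4 occurs only negated in the remaining clauses — set x4 = False.
Try x2 = False.
  then x5 is forced to False.
  then x3 is forced to False.
x6 is now unconstrained; take x6 = False.
Every clause has at least one true literal under this assignment.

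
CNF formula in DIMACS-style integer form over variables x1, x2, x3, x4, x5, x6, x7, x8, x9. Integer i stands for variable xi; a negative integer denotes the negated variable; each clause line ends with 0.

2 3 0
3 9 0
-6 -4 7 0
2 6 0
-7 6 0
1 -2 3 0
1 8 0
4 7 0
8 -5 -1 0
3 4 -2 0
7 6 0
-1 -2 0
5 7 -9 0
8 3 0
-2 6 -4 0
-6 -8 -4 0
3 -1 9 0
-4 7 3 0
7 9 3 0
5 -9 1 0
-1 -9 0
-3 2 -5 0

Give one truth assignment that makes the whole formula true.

x1=1, x2=0, x3=1, x4=0, x5=0, x6=1, x7=1, x8=0, x9=0

Branch on x1: take x1 = True.
  then x2 is forced to False.
  then x3 is forced to True.
  then x6 is forced to True.
  then x9 is forced to False.
  then x5 is forced to False.
Try x4 = False.
  then x7 is forced to True.
x8 is now unconstrained; take x8 = False.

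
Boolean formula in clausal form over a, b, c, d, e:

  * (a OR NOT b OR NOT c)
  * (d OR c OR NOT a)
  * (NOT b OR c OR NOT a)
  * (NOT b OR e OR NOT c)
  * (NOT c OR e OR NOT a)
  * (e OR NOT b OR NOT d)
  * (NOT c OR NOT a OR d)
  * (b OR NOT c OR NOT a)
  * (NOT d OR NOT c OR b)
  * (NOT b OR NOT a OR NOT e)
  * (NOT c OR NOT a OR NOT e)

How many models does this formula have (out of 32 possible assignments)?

Case analysis on c and a:
  c=1, a=1: a clause becomes empty — 0.
  c=1, a=0: remaining (b,d,e) ∈ {(0,0,0); (0,0,1)} — 2.
  c=0, a=1: remaining (b,d,e) ∈ {(0,1,0); (0,1,1)} — 2.
  c=0, a=0: 7 of the 8 assignments to (b,d,e) work.
Total: 0 + 2 + 2 + 7 = 11.

11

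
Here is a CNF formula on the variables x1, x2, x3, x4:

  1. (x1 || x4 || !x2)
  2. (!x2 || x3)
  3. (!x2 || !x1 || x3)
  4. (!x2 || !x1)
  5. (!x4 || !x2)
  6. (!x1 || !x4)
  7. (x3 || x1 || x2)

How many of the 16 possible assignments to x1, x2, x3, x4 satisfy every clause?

4

Satisfying assignments:
  x1=F x2=F x3=T x4=F
  x1=F x2=F x3=T x4=T
  x1=T x2=F x3=F x4=F
  x1=T x2=F x3=T x4=F
Count: 4.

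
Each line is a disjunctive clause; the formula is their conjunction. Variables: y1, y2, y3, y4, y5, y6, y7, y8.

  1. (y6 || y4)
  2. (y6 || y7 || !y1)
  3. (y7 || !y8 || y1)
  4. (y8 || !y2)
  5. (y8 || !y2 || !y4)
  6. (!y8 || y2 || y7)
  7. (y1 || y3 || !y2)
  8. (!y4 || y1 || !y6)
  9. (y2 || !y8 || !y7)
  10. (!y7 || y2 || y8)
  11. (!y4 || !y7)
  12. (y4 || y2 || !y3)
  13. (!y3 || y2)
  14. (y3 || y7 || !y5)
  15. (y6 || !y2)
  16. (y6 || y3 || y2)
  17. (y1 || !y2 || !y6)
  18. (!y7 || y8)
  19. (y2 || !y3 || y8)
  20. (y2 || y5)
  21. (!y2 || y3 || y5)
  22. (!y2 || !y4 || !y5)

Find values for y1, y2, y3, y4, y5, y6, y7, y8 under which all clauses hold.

y1 = True, y2 = True, y3 = True, y4 = False, y5 = True, y6 = True, y7 = True, y8 = True

Check each clause:
  1. (y6 || y4) — y6 is true.
  2. (y6 || y7 || !y1) — y7 is true.
  3. (y7 || y1 || !y8) — y1 is true.
  4. (y8 || !y2) — y8 is true.
  5. (y8 || !y4 || !y2) — y8 is true.
  6. (!y8 || y7 || y2) — y2 is true.
  7. (y3 || y1 || !y2) — y1 is true.
  8. (y1 || !y4 || !y6) — y1 is true.
  9. (!y8 || y2 || !y7) — y2 is true.
  10. (y2 || y8 || !y7) — y8 is true.
  11. (!y7 || !y4) — !y4 is true.
  12. (y2 || y4 || !y3) — y2 is true.
  13. (!y3 || y2) — y2 is true.
  14. (y3 || y7 || !y5) — y3 is true.
  15. (!y2 || y6) — y6 is true.
  16. (y2 || y6 || y3) — y2 is true.
  17. (!y2 || y1 || !y6) — y1 is true.
  18. (y8 || !y7) — y8 is true.
  19. (!y3 || y8 || y2) — y8 is true.
  20. (y5 || y2) — y2 is true.
  21. (y5 || y3 || !y2) — y3 is true.
  22. (!y2 || !y5 || !y4) — !y4 is true.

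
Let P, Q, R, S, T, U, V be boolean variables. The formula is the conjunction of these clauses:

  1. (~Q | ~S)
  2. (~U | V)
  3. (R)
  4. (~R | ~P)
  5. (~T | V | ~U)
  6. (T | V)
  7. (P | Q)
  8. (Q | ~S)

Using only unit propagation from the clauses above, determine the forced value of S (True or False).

Unit clause (R) sets R = True.
In (~P | ~R), ~R is now false; ~P must hold, so P = False.
In (P | Q), P is now false; Q must hold, so Q = True.
From (~S | ~Q) and Q = True: S = False.

False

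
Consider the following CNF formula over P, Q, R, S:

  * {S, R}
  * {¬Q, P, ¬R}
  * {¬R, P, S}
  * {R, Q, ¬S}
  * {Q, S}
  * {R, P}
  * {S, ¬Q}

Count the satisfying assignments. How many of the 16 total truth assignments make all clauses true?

4

Satisfying assignments:
  P=F Q=F R=T S=T
  P=T Q=F R=T S=T
  P=T Q=T R=F S=T
  P=T Q=T R=T S=T
Count: 4.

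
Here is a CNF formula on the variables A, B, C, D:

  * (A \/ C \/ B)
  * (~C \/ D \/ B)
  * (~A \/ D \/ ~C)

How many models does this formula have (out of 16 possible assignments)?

Split on C, then A.
  C=1, A=1: remaining (B,D) ∈ {(0,1); (1,1)} — 2.
  C=1, A=0: remaining (B,D) ∈ {(0,1); (1,0); (1,1)} — 3.
  C=0, A=1: remaining (B,D) ∈ {(0,0); (0,1); (1,0); (1,1)} — 4.
  C=0, A=0: remaining (B,D) ∈ {(1,0); (1,1)} — 2.
Total: 2 + 3 + 4 + 2 = 11.

11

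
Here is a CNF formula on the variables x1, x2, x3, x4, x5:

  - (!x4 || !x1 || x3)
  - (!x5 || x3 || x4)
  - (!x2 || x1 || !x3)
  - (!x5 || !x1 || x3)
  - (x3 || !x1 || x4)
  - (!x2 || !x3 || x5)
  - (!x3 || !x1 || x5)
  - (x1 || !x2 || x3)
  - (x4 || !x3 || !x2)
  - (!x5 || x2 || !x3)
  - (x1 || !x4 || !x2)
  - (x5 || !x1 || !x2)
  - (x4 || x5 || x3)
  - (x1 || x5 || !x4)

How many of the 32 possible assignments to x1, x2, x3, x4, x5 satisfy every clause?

3

Satisfying assignments:
  x1=0 x2=0 x3=0 x4=1 x5=1
  x1=0 x2=0 x3=1 x4=0 x5=0
  x1=1 x2=1 x3=1 x4=1 x5=1
Count: 3.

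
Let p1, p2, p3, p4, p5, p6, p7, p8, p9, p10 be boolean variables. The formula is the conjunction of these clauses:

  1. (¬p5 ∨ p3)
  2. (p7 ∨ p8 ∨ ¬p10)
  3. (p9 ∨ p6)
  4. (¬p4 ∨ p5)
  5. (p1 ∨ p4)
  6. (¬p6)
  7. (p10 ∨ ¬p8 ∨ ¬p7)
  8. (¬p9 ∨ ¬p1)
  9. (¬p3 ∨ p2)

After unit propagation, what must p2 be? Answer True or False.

True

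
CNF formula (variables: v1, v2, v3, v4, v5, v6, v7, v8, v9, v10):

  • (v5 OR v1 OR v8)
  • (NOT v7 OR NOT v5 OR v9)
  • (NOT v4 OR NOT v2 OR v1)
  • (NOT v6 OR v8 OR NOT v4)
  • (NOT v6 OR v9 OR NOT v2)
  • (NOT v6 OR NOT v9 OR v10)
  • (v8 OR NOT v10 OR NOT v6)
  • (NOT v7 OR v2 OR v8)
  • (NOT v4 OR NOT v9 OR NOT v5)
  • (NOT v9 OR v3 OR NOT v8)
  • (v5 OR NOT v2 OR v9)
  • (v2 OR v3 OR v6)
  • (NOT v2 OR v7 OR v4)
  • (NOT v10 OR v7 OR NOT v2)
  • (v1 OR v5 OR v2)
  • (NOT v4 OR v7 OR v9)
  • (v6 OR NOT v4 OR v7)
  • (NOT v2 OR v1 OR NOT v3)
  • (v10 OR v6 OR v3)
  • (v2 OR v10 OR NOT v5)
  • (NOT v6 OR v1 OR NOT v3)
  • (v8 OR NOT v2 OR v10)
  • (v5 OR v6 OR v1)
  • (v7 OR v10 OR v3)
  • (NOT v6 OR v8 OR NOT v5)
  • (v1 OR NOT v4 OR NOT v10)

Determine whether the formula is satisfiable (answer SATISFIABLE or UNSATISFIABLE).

SATISFIABLE

Set v1 = False and propagate.
Try v2 = False.
  then v5 is forced to True.
  then v10 is forced to True.
  then v4 is forced to False.
Branch on v3: take v3 = True.
  then v6 is forced to False.
The remaining clauses are satisfied by v7 = False, v8 = True, v9 = False.
Every clause has at least one true literal under this assignment.
So v1=F, v2=F, v3=T, v4=F, v5=T, v6=F, v7=F, v8=T, v9=F, v10=T is a satisfying assignment.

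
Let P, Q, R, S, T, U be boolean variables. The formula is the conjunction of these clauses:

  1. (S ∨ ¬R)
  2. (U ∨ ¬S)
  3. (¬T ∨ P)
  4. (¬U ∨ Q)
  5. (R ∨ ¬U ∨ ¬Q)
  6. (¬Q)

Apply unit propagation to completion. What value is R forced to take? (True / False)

(¬Q) is a unit clause: Q = False.
(Q ∨ ¬U): since Q = False, the clause reduces to (¬U). U = False.
In (U ∨ ¬S), U is now false; ¬S must hold, so S = False.
(¬R ∨ S): since S = False, the clause reduces to (¬R). R = False.

False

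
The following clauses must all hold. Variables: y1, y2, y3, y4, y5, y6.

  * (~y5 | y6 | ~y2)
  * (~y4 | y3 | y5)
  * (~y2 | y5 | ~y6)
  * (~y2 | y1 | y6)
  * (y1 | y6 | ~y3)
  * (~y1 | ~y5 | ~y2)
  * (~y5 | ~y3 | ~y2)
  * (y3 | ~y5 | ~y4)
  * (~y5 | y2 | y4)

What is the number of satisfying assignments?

17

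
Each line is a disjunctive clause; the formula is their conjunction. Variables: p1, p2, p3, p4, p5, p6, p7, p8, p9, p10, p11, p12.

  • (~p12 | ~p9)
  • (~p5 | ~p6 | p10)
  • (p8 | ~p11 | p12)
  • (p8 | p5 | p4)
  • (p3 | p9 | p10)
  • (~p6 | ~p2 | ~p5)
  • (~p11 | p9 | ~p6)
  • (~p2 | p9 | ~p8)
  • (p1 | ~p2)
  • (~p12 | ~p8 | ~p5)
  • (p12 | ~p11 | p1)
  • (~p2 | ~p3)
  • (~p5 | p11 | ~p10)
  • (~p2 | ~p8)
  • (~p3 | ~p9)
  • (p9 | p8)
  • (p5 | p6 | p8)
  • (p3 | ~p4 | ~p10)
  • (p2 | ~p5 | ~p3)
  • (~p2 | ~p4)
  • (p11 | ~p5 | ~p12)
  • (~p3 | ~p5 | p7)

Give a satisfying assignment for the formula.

Pure literal: p1 appears only positively; assign p1 = True.
p7 occurs only positively in the remaining clauses — set p7 = True.
Set p2 = False and propagate.
Branch on p3: take p3 = False.
Branch on p4: take p4 = False.
For the remaining variables, p5 = False, p6 = False, p8 = True, p9 = False, p10 = True, p11 = False, p12 = True works.
Every clause has at least one true literal under this assignment.

p1 = T  p2 = F  p3 = F  p4 = F  p5 = F  p6 = F  p7 = T  p8 = T  p9 = F  p10 = T  p11 = F  p12 = T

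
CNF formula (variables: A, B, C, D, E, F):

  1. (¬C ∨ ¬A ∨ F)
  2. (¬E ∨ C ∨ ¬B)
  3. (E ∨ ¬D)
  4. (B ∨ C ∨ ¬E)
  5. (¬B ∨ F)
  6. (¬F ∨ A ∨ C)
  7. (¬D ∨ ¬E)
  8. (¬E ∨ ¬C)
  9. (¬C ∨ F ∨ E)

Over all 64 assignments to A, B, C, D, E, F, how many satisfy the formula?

8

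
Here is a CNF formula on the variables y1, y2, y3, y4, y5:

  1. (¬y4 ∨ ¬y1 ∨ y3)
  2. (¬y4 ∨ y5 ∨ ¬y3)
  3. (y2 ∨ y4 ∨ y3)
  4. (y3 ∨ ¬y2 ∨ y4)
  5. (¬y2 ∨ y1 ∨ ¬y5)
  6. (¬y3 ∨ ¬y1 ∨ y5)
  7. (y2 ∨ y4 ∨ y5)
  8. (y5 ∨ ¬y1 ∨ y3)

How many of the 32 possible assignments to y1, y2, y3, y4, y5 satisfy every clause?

10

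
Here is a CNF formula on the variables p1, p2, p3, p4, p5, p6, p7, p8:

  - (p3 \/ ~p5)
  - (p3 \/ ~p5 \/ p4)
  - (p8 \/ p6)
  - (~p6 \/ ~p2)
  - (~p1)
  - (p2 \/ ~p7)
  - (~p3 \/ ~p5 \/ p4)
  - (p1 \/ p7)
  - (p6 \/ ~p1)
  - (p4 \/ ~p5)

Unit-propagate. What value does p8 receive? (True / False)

(~p1) is a unit clause: p1 = False.
(p1 \/ p7): since p1 = False, the clause reduces to (p7). p7 = True.
In (p2 \/ ~p7), ~p7 is now false; p2 must hold, so p2 = True.
(~p2 \/ ~p6): since p2 = True, the clause reduces to (~p6). p6 = False.
(p6 \/ p8) with p6 = False leaves only p8, so p8 = True.

True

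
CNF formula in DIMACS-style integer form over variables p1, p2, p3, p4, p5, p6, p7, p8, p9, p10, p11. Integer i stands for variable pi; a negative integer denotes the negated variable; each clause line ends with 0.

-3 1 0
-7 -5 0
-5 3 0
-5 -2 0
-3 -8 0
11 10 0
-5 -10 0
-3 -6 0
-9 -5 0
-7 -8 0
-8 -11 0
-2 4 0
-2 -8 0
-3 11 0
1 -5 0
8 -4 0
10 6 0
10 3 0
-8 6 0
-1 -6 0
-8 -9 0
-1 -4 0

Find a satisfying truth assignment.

p1 = T, p2 = F, p3 = T, p4 = F, p5 = F, p6 = F, p7 = T, p8 = F, p9 = T, p10 = T, p11 = T

Pure literal: p2 appears only negated; assign p2 = False.
p5 occurs only negated in the remaining clauses — set p5 = False.
Branch on p1: take p1 = True.
  then p6 is forced to False.
  then p10 is forced to True.
  then p8 is forced to False.
  then p4 is forced to False.
Try p3 = True.
  then p11 is forced to True.
p7, p9 are now unconstrained; take p7 = True, p9 = True.
Every clause has at least one true literal under this assignment.
Check each clause:
  1. (p1 \/ ~p3) — p1 is true.
  2. (~p5 \/ ~p7) — ~p5 is true.
  3. (~p5 \/ p3) — p3 is true.
  4. (~p2 \/ ~p5) — ~p5 is true.
  5. (~p8 \/ ~p3) — ~p8 is true.
  6. (p10 \/ p11) — p10 is true.
  7. (~p5 \/ ~p10) — ~p5 is true.
  8. (~p6 \/ ~p3) — ~p6 is true.
  9. (~p5 \/ ~p9) — ~p5 is true.
  10. (~p8 \/ ~p7) — ~p8 is true.
  11. (~p8 \/ ~p11) — ~p8 is true.
  12. (p4 \/ ~p2) — ~p2 is true.
  13. (~p8 \/ ~p2) — ~p8 is true.
  14. (p11 \/ ~p3) — p11 is true.
  15. (p1 \/ ~p5) — p1 is true.
  16. (~p4 \/ p8) — ~p4 is true.
  17. (p6 \/ p10) — p10 is true.
  18. (p10 \/ p3) — p10 is true.
  19. (p6 \/ ~p8) — ~p8 is true.
  20. (~p6 \/ ~p1) — ~p6 is true.
  21. (~p9 \/ ~p8) — ~p8 is true.
  22. (~p4 \/ ~p1) — ~p4 is true.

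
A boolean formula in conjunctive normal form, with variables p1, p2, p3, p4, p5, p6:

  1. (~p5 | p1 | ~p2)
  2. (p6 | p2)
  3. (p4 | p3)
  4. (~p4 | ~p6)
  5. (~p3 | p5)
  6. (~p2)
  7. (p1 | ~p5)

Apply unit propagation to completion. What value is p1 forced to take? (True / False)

(~p2) stands alone — p2 = False.
From (p6 | p2) and p2 = False: p6 = True.
In (~p6 | ~p4), ~p6 is now false; ~p4 must hold, so p4 = False.
(p4 | p3) with p4 = False leaves only p3, so p3 = True.
From (~p3 | p5) and p3 = True: p5 = True.
From (p1 | ~p5) and p5 = True: p1 = True.

True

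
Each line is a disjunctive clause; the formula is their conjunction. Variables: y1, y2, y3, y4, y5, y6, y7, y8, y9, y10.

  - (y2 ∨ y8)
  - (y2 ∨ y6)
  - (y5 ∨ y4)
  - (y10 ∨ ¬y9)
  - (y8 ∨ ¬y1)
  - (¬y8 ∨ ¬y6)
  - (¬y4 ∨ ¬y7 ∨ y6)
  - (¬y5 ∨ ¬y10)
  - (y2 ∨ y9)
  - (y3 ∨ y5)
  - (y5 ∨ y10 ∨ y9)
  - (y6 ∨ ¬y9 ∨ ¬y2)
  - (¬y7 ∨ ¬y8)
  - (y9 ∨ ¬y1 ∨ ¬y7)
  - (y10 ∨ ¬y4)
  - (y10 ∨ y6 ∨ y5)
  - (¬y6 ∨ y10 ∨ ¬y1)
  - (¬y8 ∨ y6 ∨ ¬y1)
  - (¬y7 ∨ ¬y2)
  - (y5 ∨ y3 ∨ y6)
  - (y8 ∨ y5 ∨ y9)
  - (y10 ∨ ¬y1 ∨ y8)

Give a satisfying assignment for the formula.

y1 = 0, y2 = 1, y3 = 1, y4 = 1, y5 = 0, y6 = 0, y7 = 0, y8 = 1, y9 = 0, y10 = 1

y1 occurs only negated in the remaining clauses — set y1 = False.
Pure literal: y3 appears only positively; assign y3 = True.
Set y2 = True and propagate.
  then y7 is forced to False.
The remaining clauses are satisfied by y4 = True, y5 = False, y6 = False, y8 = True, y9 = False, y10 = True.
Every clause has at least one true literal under this assignment.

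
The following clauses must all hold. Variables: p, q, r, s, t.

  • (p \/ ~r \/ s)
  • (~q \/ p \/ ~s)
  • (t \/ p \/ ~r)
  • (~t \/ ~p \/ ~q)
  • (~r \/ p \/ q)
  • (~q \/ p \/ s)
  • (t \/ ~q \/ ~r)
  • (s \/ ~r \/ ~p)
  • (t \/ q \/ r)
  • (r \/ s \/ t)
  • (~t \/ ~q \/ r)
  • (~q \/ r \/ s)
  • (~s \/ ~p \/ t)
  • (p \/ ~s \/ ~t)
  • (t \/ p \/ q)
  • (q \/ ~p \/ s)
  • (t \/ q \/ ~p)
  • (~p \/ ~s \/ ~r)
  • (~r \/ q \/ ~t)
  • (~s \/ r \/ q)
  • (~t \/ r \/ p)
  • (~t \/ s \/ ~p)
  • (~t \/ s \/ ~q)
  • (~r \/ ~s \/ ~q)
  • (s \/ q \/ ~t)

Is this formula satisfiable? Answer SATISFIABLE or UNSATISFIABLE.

q = True:
  s = True:
    propagation gives p=True, t=False; an empty clause results — contradiction.
  s = False:
    propagation gives p=True, t=False, r=False; an empty clause results — contradiction.
q = False:
  p = True:
    propagation gives s=True, t=True, r=False; an empty clause results — contradiction.
  p = False:
    propagation gives r=False, t=True; an empty clause results — contradiction.
Every branch closes, so no satisfying assignment exists.

UNSATISFIABLE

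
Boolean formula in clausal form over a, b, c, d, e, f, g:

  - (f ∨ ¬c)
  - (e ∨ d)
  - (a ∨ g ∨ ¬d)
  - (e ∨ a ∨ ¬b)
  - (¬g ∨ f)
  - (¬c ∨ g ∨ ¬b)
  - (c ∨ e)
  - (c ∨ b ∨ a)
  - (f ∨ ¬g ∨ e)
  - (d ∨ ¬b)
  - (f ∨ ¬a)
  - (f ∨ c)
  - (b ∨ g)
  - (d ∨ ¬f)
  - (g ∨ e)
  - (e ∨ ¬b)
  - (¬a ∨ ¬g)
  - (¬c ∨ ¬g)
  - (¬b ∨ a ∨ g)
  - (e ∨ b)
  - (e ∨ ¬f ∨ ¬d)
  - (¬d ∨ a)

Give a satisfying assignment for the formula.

a=T, b=T, c=F, d=T, e=T, f=T, g=F

Check each clause:
  1. (¬c ∨ f) — ¬c is true.
  2. (d ∨ e) — d is true.
  3. (¬d ∨ a ∨ g) — a is true.
  4. (e ∨ a ∨ ¬b) — a is true.
  5. (f ∨ ¬g) — ¬g is true.
  6. (¬c ∨ g ∨ ¬b) — ¬c is true.
  7. (c ∨ e) — e is true.
  8. (c ∨ b ∨ a) — a is true.
  9. (f ∨ ¬g ∨ e) — ¬g is true.
  10. (¬b ∨ d) — d is true.
  11. (¬a ∨ f) — f is true.
  12. (c ∨ f) — f is true.
  13. (b ∨ g) — b is true.
  14. (d ∨ ¬f) — d is true.
  15. (e ∨ g) — e is true.
  16. (¬b ∨ e) — e is true.
  17. (¬a ∨ ¬g) — ¬g is true.
  18. (¬c ∨ ¬g) — ¬g is true.
  19. (¬b ∨ a ∨ g) — a is true.
  20. (b ∨ e) — b is true.
  21. (¬d ∨ ¬f ∨ e) — e is true.
  22. (¬d ∨ a) — a is true.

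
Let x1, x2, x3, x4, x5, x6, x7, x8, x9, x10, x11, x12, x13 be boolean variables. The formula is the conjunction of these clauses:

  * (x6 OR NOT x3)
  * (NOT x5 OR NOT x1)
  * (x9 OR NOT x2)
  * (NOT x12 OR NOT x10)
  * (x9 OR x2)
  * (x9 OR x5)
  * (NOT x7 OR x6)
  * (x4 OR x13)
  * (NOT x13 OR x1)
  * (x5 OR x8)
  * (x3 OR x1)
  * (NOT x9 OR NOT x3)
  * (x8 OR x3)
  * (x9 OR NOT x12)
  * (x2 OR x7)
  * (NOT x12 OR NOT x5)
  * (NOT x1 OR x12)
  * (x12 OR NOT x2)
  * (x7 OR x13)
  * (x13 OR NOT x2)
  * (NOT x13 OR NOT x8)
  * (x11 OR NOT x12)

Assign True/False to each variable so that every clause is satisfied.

x4 occurs only positively in the remaining clauses — set x4 = True.
Pure literal: x6 appears only positively; assign x6 = True.
Branch on x1: take x1 = True.
  then x5 is forced to False.
  then x9 is forced to True.
  then x8 is forced to True.
  then x3 is forced to False.
  then x12 is forced to True.
  then x10 is forced to False.
  then x13 is forced to False.
  then x7 is forced to True.
  then x2 is forced to False.
  then x11 is forced to True.
Every clause has at least one true literal under this assignment.

x1 = True  x2 = False  x3 = False  x4 = True  x5 = False  x6 = True  x7 = True  x8 = True  x9 = True  x10 = False  x11 = True  x12 = True  x13 = False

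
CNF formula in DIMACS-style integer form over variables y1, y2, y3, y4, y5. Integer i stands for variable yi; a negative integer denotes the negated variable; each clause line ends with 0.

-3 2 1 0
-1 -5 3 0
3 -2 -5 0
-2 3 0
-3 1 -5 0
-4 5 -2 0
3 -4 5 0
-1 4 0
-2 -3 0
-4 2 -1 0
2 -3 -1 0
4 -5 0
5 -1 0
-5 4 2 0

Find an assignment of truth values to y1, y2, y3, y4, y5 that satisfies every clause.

y1=False, y2=False, y3=False, y4=False, y5=False

Check each clause:
  1. (y1 OR y2 OR NOT y3) — NOT y3 is true.
  2. (NOT y5 OR y3 OR NOT y1) — NOT y1 is true.
  3. (y3 OR NOT y5 OR NOT y2) — NOT y5 is true.
  4. (y3 OR NOT y2) — NOT y2 is true.
  5. (y1 OR NOT y5 OR NOT y3) — NOT y5 is true.
  6. (y5 OR NOT y4 OR NOT y2) — NOT y4 is true.
  7. (y3 OR NOT y4 OR y5) — NOT y4 is true.
  8. (NOT y1 OR y4) — NOT y1 is true.
  9. (NOT y3 OR NOT y2) — NOT y3 is true.
  10. (NOT y1 OR NOT y4 OR y2) — NOT y4 is true.
  11. (NOT y1 OR NOT y3 OR y2) — NOT y3 is true.
  12. (y4 OR NOT y5) — NOT y5 is true.
  13. (y5 OR NOT y1) — NOT y1 is true.
  14. (y4 OR y2 OR NOT y5) — NOT y5 is true.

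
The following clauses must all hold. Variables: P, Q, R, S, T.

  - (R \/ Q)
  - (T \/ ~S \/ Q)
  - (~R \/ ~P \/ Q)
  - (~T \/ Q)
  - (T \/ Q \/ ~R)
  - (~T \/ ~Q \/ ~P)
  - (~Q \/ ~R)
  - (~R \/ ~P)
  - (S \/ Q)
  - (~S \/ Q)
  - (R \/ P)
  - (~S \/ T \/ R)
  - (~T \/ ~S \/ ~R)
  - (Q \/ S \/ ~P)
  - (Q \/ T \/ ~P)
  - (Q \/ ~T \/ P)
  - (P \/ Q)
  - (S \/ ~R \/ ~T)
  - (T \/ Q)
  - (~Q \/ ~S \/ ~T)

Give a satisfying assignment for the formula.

P=1, Q=1, R=0, S=0, T=0

Set P = True and propagate.
  then R is forced to False.
  then Q is forced to True.
  then T is forced to False.
  then S is forced to False.
Every clause has at least one true literal under this assignment.
Check each clause:
  1. (R \/ Q) — Q is true.
  2. (~S \/ T \/ Q) — Q is true.
  3. (Q \/ ~R \/ ~P) — Q is true.
  4. (Q \/ ~T) — Q is true.
  5. (~R \/ Q \/ T) — Q is true.
  6. (~P \/ ~Q \/ ~T) — ~T is true.
  7. (~R \/ ~Q) — ~R is true.
  8. (~R \/ ~P) — ~R is true.
  9. (S \/ Q) — Q is true.
  10. (Q \/ ~S) — Q is true.
  11. (P \/ R) — P is true.
  12. (R \/ T \/ ~S) — ~S is true.
  13. (~T \/ ~R \/ ~S) — ~T is true.
  14. (Q \/ ~P \/ S) — Q is true.
  15. (~P \/ T \/ Q) — Q is true.
  16. (P \/ ~T \/ Q) — P is true.
  17. (P \/ Q) — P is true.
  18. (S \/ ~T \/ ~R) — ~T is true.
  19. (Q \/ T) — Q is true.
  20. (~Q \/ ~S \/ ~T) — ~T is true.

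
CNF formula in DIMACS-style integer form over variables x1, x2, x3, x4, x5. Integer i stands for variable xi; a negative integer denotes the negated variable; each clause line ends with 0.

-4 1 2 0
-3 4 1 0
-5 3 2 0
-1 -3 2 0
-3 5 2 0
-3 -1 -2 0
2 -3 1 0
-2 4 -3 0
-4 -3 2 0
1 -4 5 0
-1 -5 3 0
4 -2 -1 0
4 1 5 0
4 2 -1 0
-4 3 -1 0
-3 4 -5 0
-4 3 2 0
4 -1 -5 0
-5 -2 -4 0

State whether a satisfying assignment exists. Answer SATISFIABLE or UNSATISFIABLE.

SATISFIABLE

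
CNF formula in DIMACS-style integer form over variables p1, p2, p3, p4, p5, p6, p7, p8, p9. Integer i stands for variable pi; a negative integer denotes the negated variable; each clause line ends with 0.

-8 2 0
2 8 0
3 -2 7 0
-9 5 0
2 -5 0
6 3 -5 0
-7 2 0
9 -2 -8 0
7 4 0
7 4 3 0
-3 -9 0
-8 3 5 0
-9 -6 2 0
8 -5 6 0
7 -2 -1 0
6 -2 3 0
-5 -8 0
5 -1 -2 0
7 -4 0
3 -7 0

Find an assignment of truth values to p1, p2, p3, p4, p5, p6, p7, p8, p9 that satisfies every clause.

Pure literal: p1 appears only negated; assign p1 = False.
Try p2 = True.
Branch on p3: take p3 = True.
  then p9 is forced to False.
  then p8 is forced to False.
The remaining clauses are satisfied by p4 = True, p5 = False, p6 = True, p7 = True.

p1 = False  p2 = True  p3 = True  p4 = True  p5 = False  p6 = True  p7 = True  p8 = False  p9 = False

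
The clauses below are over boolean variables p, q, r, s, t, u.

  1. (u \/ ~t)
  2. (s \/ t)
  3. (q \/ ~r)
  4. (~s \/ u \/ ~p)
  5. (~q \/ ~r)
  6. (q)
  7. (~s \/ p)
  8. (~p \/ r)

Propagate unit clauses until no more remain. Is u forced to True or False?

(q) is a unit clause: q = True.
(~q \/ ~r) with q = True leaves only ~r, so r = False.
(r \/ ~p): since r = False, the clause reduces to (~p). p = False.
In (~s \/ p), p is now false; ~s must hold, so s = False.
(t \/ s) with s = False leaves only t, so t = True.
From (~t \/ u) and t = True: u = True.

True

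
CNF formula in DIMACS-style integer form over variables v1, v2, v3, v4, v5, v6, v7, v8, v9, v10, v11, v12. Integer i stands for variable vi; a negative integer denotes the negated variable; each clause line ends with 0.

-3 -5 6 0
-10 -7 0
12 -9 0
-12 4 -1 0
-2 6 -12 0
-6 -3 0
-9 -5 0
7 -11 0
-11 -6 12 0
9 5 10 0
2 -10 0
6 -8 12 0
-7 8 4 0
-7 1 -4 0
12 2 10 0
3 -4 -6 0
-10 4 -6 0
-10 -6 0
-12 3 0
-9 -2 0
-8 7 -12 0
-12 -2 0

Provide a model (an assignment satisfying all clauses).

v1=1, v2=0, v3=1, v4=1, v5=0, v6=0, v7=1, v8=1, v9=1, v10=0, v11=1, v12=1

Check each clause:
  1. (v6 OR NOT v3 OR NOT v5) — NOT v5 is true.
  2. (NOT v10 OR NOT v7) — NOT v10 is true.
  3. (v12 OR NOT v9) — v12 is true.
  4. (v4 OR NOT v1 OR NOT v12) — v4 is true.
  5. (v6 OR NOT v12 OR NOT v2) — NOT v2 is true.
  6. (NOT v3 OR NOT v6) — NOT v6 is true.
  7. (NOT v9 OR NOT v5) — NOT v5 is true.
  8. (NOT v11 OR v7) — v7 is true.
  9. (NOT v6 OR v12 OR NOT v11) — NOT v6 is true.
  10. (v5 OR v10 OR v9) — v9 is true.
  11. (v2 OR NOT v10) — NOT v10 is true.
  12. (v6 OR v12 OR NOT v8) — v12 is true.
  13. (v8 OR v4 OR NOT v7) — v8 is true.
  14. (v1 OR NOT v7 OR NOT v4) — v1 is true.
  15. (v10 OR v2 OR v12) — v12 is true.
  16. (NOT v4 OR v3 OR NOT v6) — NOT v6 is true.
  17. (NOT v6 OR v4 OR NOT v10) — NOT v6 is true.
  18. (NOT v6 OR NOT v10) — NOT v6 is true.
  19. (v3 OR NOT v12) — v3 is true.
  20. (NOT v2 OR NOT v9) — NOT v2 is true.
  21. (v7 OR NOT v12 OR NOT v8) — v7 is true.
  22. (NOT v2 OR NOT v12) — NOT v2 is true.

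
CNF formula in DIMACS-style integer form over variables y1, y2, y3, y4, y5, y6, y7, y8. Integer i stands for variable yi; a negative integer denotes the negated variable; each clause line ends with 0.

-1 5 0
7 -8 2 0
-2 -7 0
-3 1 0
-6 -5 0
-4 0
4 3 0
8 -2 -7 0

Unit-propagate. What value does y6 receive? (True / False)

False

(¬y4) is a unit clause: y4 = False.
(y4 ∨ y3): since y4 = False, the clause reduces to (y3). y3 = True.
From (¬y3 ∨ y1) and y3 = True: y1 = True.
(¬y1 ∨ y5): since y1 = True, the clause reduces to (y5). y5 = True.
From (¬y5 ∨ ¬y6) and y5 = True: y6 = False.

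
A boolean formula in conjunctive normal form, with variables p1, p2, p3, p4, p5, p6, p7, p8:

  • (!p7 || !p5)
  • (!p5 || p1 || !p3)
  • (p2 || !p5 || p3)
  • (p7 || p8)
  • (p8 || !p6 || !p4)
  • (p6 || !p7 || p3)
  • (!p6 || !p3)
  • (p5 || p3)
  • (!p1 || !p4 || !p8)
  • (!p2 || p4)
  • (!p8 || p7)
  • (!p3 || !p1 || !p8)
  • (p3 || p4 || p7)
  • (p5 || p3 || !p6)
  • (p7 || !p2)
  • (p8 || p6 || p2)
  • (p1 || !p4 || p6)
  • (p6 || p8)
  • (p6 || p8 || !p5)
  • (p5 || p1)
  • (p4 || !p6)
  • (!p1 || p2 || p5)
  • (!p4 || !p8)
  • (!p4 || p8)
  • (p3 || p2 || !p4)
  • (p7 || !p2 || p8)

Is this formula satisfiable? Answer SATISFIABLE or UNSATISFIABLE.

p8 = True:
  propagation gives p7=True, p5=False, p3=True, p6=False; an empty clause results — contradiction.
p8 = False:
  propagation gives p7=True, p5=False, p3=True, p6=False; an empty clause results — contradiction.
Every branch closes, so no satisfying assignment exists.

UNSATISFIABLE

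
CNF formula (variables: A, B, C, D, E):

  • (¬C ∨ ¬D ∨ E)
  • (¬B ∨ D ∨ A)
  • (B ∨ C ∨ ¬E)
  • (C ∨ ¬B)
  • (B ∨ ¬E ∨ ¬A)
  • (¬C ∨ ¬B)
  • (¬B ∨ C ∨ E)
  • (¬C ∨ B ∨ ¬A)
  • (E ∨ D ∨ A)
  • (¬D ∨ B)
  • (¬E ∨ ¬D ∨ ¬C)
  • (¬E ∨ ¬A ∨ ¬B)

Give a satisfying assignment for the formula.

A=F, B=F, C=T, D=F, E=T

Check each clause:
  1. (¬D ∨ ¬C ∨ E) — ¬D is true.
  2. (A ∨ D ∨ ¬B) — ¬B is true.
  3. (B ∨ C ∨ ¬E) — C is true.
  4. (¬B ∨ C) — C is true.
  5. (B ∨ ¬E ∨ ¬A) — ¬A is true.
  6. (¬B ∨ ¬C) — ¬B is true.
  7. (¬B ∨ C ∨ E) — C is true.
  8. (¬A ∨ B ∨ ¬C) — ¬A is true.
  9. (A ∨ D ∨ E) — E is true.
  10. (B ∨ ¬D) — ¬D is true.
  11. (¬D ∨ ¬C ∨ ¬E) — ¬D is true.
  12. (¬A ∨ ¬B ∨ ¬E) — ¬A is true.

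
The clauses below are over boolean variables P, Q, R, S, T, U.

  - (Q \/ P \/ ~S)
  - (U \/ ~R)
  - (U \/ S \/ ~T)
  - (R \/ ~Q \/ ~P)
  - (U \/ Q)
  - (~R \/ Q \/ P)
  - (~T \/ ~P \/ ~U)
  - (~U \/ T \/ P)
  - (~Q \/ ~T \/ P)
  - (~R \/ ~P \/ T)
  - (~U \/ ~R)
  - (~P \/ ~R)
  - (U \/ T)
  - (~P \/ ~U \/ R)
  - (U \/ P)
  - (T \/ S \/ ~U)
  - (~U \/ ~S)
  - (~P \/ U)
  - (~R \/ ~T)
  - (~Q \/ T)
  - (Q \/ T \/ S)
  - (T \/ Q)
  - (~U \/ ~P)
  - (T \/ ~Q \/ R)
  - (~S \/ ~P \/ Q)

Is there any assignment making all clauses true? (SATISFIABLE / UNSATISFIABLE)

SATISFIABLE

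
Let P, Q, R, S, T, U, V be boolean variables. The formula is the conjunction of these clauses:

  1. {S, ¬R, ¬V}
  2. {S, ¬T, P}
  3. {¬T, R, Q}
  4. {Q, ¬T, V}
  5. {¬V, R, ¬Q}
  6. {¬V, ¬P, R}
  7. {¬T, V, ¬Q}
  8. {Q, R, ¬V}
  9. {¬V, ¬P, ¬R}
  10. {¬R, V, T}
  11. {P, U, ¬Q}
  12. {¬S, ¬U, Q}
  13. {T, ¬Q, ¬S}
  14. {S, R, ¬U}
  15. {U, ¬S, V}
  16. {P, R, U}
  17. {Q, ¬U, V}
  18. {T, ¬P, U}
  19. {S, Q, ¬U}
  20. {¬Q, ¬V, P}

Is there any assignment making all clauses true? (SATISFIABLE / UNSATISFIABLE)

SATISFIABLE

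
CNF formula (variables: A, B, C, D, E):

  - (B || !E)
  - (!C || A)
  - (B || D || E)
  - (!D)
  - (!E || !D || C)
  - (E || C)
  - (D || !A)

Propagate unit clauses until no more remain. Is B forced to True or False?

(!D) stands alone — D = False.
(D || !A): since D = False, the clause reduces to (!A). A = False.
(A || !C): since A = False, the clause reduces to (!C). C = False.
From (C || E) and C = False: E = True.
In (B || !E), !E is now false; B must hold, so B = True.

True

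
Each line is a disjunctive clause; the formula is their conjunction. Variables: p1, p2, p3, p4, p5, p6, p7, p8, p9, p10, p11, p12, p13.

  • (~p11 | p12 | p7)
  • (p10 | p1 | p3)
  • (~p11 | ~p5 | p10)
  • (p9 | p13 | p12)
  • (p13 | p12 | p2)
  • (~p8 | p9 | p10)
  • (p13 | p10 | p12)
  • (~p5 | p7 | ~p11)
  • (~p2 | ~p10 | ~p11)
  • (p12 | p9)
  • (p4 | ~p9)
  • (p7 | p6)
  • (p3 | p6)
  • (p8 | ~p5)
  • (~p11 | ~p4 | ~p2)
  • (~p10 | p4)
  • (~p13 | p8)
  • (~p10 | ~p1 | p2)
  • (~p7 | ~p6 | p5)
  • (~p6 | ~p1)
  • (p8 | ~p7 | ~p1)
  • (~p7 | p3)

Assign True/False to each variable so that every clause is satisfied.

Pure literal: p12 appears only positively; assign p12 = True.
Try p1 = False.
For the remaining variables, p2 = False, p3 = False, p4 = True, p5 = False, p6 = True, p7 = False, p8 = True, p9 = False, p10 = True, p11 = True, p13 = False works.
Check each clause:
  1. (p12 | p7 | ~p11) — p12 is true.
  2. (p10 | p1 | p3) — p10 is true.
  3. (~p5 | p10 | ~p11) — p10 is true.
  4. (p12 | p9 | p13) — p12 is true.
  5. (p12 | p2 | p13) — p12 is true.
  6. (~p8 | p10 | p9) — p10 is true.
  7. (p12 | p13 | p10) — p10 is true.
  8. (~p5 | p7 | ~p11) — ~p5 is true.
  9. (~p10 | ~p11 | ~p2) — ~p2 is true.
  10. (p9 | p12) — p12 is true.
  11. (~p9 | p4) — p4 is true.
  12. (p6 | p7) — p6 is true.
  13. (p3 | p6) — p6 is true.
  14. (p8 | ~p5) — p8 is true.
  15. (~p2 | ~p11 | ~p4) — ~p2 is true.
  16. (~p10 | p4) — p4 is true.
  17. (p8 | ~p13) — p8 is true.
  18. (~p10 | ~p1 | p2) — ~p1 is true.
  19. (~p6 | p5 | ~p7) — ~p7 is true.
  20. (~p1 | ~p6) — ~p1 is true.
  21. (~p7 | ~p1 | p8) — p8 is true.
  22. (~p7 | p3) — ~p7 is true.

p1=False, p2=False, p3=False, p4=True, p5=False, p6=True, p7=False, p8=True, p9=False, p10=True, p11=True, p12=True, p13=False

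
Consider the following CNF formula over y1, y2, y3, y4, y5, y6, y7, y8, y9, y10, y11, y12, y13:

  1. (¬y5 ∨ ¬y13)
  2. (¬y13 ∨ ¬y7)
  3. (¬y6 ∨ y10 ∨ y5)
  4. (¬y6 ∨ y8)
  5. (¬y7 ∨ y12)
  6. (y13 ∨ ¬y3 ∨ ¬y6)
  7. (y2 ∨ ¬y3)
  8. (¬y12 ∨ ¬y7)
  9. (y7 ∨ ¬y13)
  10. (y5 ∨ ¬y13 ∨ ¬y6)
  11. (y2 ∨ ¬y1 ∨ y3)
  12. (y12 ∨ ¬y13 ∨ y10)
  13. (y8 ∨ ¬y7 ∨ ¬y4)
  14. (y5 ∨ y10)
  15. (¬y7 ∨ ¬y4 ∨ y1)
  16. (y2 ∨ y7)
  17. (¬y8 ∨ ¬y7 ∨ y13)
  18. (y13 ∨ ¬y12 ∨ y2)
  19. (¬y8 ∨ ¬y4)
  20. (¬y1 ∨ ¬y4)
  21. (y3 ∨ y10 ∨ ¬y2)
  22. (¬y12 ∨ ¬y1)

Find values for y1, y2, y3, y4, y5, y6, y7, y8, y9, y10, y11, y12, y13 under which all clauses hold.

Pure literal: y6 appears only negated; assign y6 = False.
Try y1 = False.
Try y2 = True.
Set y3 = True and propagate.
For the remaining variables, y4 = True, y5 = True, y7 = False, y8 = False, y9 = False, y10 = False, y11 = True, y12 = True, y13 = False works.
Every clause has at least one true literal under this assignment.

y1=False, y2=True, y3=True, y4=True, y5=True, y6=False, y7=False, y8=False, y9=False, y10=False, y11=True, y12=True, y13=False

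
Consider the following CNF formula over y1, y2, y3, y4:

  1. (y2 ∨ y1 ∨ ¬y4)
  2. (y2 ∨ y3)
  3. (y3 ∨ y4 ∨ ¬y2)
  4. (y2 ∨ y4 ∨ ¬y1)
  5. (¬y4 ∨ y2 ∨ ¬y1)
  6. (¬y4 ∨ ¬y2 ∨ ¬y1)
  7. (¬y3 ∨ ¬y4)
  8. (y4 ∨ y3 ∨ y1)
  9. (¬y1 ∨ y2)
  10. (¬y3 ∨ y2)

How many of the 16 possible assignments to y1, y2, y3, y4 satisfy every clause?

The models are:
  y1=F y2=T y3=F y4=T
  y1=F y2=T y3=T y4=F
  y1=T y2=T y3=T y4=F
Count: 3.

3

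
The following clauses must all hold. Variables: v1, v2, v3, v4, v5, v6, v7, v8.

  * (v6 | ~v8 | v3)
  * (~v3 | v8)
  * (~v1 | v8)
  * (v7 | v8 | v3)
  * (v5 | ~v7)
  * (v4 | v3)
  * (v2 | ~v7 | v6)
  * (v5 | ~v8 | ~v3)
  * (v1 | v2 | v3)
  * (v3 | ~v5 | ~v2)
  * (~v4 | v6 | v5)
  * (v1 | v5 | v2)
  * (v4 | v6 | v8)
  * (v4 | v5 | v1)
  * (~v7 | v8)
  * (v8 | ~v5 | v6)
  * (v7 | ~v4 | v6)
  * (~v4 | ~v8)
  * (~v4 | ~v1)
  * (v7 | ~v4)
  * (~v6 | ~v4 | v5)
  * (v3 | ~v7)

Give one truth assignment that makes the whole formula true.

v1=1  v2=0  v3=1  v4=0  v5=1  v6=1  v7=0  v8=1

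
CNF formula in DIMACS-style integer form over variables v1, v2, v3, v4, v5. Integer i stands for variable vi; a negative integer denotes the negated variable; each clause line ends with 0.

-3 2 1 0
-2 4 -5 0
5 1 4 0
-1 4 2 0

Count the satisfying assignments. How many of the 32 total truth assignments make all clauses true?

17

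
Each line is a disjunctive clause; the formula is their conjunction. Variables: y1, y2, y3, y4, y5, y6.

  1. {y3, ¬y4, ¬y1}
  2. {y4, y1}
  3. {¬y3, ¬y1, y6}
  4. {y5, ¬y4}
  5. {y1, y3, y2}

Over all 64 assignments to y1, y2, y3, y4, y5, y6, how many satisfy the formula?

20

Case analysis on y1 and y3:
  y1=1, y3=1: y2 free; 3 ways for (y4,y5,y6) × 2^1 = 6.
  y1=1, y3=0: forces y4=0; y2, y5, y6 free → 2^3 = 8.
  y1=0, y3=1: remaining (y2,y4,y5,y6) ∈ {(0,1,1,0); (0,1,1,1); (1,1,1,0); (1,1,1,1)} — 4.
  y1=0, y3=0: remaining (y2,y4,y5,y6) ∈ {(1,1,1,0); (1,1,1,1)} — 2.
Total: 6 + 8 + 4 + 2 = 20.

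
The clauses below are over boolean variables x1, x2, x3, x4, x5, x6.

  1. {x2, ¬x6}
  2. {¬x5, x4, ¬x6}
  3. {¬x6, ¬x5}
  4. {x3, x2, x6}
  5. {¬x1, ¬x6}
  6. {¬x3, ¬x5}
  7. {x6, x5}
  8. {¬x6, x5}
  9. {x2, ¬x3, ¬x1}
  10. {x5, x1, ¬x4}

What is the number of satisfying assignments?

The models are:
  x1=0 x2=1 x3=0 x4=0 x5=1 x6=0
  x1=0 x2=1 x3=0 x4=1 x5=1 x6=0
  x1=1 x2=1 x3=0 x4=0 x5=1 x6=0
  x1=1 x2=1 x3=0 x4=1 x5=1 x6=0
Count: 4.

4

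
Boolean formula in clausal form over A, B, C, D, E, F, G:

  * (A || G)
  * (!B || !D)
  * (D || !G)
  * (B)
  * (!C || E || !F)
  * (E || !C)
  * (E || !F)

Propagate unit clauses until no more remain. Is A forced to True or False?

True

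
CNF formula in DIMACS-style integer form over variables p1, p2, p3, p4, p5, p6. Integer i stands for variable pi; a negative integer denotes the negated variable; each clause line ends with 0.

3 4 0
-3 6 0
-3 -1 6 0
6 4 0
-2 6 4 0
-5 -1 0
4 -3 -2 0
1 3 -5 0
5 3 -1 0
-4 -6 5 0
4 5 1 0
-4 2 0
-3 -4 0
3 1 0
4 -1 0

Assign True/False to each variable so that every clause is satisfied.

p1 = F, p2 = F, p3 = T, p4 = F, p5 = T, p6 = T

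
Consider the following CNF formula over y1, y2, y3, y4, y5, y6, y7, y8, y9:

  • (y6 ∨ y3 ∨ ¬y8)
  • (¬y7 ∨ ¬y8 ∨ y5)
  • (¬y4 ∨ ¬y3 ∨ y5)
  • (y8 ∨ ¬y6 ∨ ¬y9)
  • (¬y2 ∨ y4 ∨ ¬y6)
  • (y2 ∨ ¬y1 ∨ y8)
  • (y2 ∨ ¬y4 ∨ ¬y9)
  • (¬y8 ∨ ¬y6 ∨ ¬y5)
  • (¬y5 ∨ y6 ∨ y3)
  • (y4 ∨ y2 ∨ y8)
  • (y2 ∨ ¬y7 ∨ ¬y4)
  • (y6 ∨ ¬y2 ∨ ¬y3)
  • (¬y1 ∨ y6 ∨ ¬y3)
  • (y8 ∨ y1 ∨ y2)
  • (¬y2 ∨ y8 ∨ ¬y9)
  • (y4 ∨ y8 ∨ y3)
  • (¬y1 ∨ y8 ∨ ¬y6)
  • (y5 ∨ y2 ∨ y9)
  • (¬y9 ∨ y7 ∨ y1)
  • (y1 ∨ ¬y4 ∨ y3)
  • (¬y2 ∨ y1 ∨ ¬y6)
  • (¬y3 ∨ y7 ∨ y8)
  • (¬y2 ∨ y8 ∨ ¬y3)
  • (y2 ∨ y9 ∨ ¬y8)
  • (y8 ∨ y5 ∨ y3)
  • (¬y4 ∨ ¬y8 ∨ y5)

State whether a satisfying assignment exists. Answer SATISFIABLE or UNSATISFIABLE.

Try y1 = True.
Try y2 = False.
  then y8 is forced to True.
  then y9 is forced to True.
  then y4 is forced to False.
Set y3 = False and propagate.
  then y6 is forced to True.
  then y5 is forced to False.
  then y7 is forced to False.
So y1 = 1, y2 = 0, y3 = 0, y4 = 0, y5 = 0, y6 = 1, y7 = 0, y8 = 1, y9 = 1 is a satisfying assignment.

SATISFIABLE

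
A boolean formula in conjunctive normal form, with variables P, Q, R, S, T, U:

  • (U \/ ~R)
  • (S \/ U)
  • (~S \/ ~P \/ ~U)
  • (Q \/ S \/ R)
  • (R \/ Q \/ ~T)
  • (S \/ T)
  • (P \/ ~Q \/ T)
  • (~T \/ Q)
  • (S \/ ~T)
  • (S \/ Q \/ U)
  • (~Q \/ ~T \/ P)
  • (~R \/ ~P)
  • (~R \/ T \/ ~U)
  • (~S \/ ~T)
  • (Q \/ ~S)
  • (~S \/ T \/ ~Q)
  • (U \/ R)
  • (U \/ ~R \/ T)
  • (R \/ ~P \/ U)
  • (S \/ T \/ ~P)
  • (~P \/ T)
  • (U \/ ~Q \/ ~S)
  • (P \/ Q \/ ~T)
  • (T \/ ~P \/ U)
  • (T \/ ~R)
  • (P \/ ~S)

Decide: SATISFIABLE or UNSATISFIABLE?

UNSATISFIABLE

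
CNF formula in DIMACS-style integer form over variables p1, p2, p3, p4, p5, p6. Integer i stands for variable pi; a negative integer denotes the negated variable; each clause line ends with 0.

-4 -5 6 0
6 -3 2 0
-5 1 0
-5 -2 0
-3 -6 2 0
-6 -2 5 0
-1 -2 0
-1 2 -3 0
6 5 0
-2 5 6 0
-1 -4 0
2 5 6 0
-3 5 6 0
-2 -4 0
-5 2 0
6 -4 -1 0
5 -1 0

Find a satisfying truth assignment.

p1 = False, p2 = False, p3 = False, p4 = False, p5 = False, p6 = True

Pure literal: p3 appears only negated; assign p3 = False.
p4 occurs only negated in the remaining clauses — set p4 = False.
Set p1 = False and propagate.
  then p5 is forced to False.
  then p6 is forced to True.
  then p2 is forced to False.
Check each clause:
  1. (~p5 | ~p4 | p6) — ~p5 is true.
  2. (~p3 | p6 | p2) — ~p3 is true.
  3. (p1 | ~p5) — ~p5 is true.
  4. (~p2 | ~p5) — ~p5 is true.
  5. (p2 | ~p3 | ~p6) — ~p3 is true.
  6. (~p2 | ~p6 | p5) — ~p2 is true.
  7. (~p2 | ~p1) — ~p2 is true.
  8. (~p1 | p2 | ~p3) — ~p3 is true.
  9. (p5 | p6) — p6 is true.
  10. (~p2 | p6 | p5) — ~p2 is true.
  11. (~p1 | ~p4) — ~p4 is true.
  12. (p5 | p2 | p6) — p6 is true.
  13. (p5 | ~p3 | p6) — ~p3 is true.
  14. (~p2 | ~p4) — ~p4 is true.
  15. (p2 | ~p5) — ~p5 is true.
  16. (p6 | ~p4 | ~p1) — ~p4 is true.
  17. (p5 | ~p1) — ~p1 is true.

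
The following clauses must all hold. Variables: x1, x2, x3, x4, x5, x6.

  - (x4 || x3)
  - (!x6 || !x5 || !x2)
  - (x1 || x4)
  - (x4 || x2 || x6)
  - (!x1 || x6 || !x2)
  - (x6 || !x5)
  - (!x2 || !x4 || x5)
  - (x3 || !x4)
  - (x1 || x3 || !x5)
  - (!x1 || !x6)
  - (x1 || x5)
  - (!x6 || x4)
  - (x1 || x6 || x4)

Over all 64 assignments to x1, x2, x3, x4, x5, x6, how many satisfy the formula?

Satisfying assignments:
  x1=F x2=F x3=T x4=T x5=T x6=T
  x1=T x2=F x3=T x4=T x5=F x6=F
That's 2 in total.

2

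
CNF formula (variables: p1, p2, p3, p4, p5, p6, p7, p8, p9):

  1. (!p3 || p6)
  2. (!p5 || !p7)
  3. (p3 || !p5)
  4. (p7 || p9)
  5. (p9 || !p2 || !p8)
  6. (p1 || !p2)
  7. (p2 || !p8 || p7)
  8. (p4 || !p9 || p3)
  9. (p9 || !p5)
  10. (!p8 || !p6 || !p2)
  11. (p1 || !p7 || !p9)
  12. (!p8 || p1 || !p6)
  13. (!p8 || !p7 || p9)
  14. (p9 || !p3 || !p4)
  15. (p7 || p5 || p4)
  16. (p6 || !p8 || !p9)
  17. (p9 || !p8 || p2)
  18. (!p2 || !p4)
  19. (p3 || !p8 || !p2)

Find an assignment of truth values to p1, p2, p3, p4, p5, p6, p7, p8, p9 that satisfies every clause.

p1=F, p2=F, p3=T, p4=T, p5=T, p6=T, p7=F, p8=F, p9=T

Check each clause:
  1. (p6 || !p3) — p6 is true.
  2. (!p7 || !p5) — !p7 is true.
  3. (p3 || !p5) — p3 is true.
  4. (p7 || p9) — p9 is true.
  5. (!p2 || p9 || !p8) — !p8 is true.
  6. (p1 || !p2) — !p2 is true.
  7. (p7 || p2 || !p8) — !p8 is true.
  8. (p3 || !p9 || p4) — p3 is true.
  9. (p9 || !p5) — p9 is true.
  10. (!p6 || !p8 || !p2) — !p8 is true.
  11. (p1 || !p9 || !p7) — !p7 is true.
  12. (!p6 || !p8 || p1) — !p8 is true.
  13. (!p8 || p9 || !p7) — !p8 is true.
  14. (!p3 || p9 || !p4) — p9 is true.
  15. (p4 || p5 || p7) — p4 is true.
  16. (p6 || !p8 || !p9) — !p8 is true.
  17. (!p8 || p9 || p2) — !p8 is true.
  18. (!p4 || !p2) — !p2 is true.
  19. (!p2 || p3 || !p8) — !p8 is true.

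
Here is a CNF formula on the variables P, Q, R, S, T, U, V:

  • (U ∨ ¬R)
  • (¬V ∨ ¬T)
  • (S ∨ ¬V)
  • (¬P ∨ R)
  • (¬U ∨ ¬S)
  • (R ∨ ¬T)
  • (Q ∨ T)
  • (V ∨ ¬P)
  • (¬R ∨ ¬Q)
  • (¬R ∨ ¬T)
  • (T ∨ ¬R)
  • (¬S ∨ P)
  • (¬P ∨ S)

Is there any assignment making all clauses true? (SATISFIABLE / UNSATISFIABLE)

SATISFIABLE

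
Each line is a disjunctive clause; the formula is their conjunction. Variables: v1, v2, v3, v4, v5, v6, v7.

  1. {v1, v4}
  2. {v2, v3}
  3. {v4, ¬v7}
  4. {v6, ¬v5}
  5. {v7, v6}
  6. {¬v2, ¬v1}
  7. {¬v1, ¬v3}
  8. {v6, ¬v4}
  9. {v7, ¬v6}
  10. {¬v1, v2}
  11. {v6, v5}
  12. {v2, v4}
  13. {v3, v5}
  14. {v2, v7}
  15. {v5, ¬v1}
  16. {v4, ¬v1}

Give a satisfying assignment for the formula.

v1=F, v2=T, v3=T, v4=T, v5=F, v6=T, v7=T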